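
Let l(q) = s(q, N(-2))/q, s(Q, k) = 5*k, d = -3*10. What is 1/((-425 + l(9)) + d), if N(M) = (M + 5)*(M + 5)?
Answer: -1/450 ≈ -0.0022222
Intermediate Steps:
N(M) = (5 + M)² (N(M) = (5 + M)*(5 + M) = (5 + M)²)
d = -30
l(q) = 45/q (l(q) = (5*(5 - 2)²)/q = (5*3²)/q = (5*9)/q = 45/q)
1/((-425 + l(9)) + d) = 1/((-425 + 45/9) - 30) = 1/((-425 + 45*(⅑)) - 30) = 1/((-425 + 5) - 30) = 1/(-420 - 30) = 1/(-450) = -1/450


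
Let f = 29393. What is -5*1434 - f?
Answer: -36563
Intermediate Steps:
-5*1434 - f = -5*1434 - 1*29393 = -7170 - 29393 = -36563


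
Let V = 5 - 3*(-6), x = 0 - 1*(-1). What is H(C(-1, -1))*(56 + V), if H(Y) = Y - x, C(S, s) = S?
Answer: -158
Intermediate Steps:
x = 1 (x = 0 + 1 = 1)
V = 23 (V = 5 + 18 = 23)
H(Y) = -1 + Y (H(Y) = Y - 1*1 = Y - 1 = -1 + Y)
H(C(-1, -1))*(56 + V) = (-1 - 1)*(56 + 23) = -2*79 = -158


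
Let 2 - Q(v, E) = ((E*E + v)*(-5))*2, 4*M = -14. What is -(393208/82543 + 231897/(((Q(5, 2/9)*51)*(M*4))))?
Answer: 6994278877/4913619704 ≈ 1.4234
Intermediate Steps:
M = -7/2 (M = (¼)*(-14) = -7/2 ≈ -3.5000)
Q(v, E) = 2 + 10*v + 10*E² (Q(v, E) = 2 - (E*E + v)*(-5)*2 = 2 - (E² + v)*(-5)*2 = 2 - (v + E²)*(-5)*2 = 2 - (-5*v - 5*E²)*2 = 2 - (-10*v - 10*E²) = 2 + (10*v + 10*E²) = 2 + 10*v + 10*E²)
-(393208/82543 + 231897/(((Q(5, 2/9)*51)*(M*4)))) = -(393208/82543 + 231897/((((2 + 10*5 + 10*(2/9)²)*51)*(-7/2*4)))) = -(393208*(1/82543) + 231897/((((2 + 50 + 10*(2*(⅑))²)*51)*(-14)))) = -(393208/82543 + 231897/((((2 + 50 + 10*(2/9)²)*51)*(-14)))) = -(393208/82543 + 231897/((((2 + 50 + 10*(4/81))*51)*(-14)))) = -(393208/82543 + 231897/((((2 + 50 + 40/81)*51)*(-14)))) = -(393208/82543 + 231897/((((4252/81)*51)*(-14)))) = -(393208/82543 + 231897/(((72284/27)*(-14)))) = -(393208/82543 + 231897/(-1011976/27)) = -(393208/82543 + 231897*(-27/1011976)) = -(393208/82543 - 368307/59528) = -1*(-6994278877/4913619704) = 6994278877/4913619704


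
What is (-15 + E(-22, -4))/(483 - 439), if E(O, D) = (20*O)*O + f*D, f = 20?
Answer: 9585/44 ≈ 217.84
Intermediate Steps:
E(O, D) = 20*D + 20*O² (E(O, D) = (20*O)*O + 20*D = 20*O² + 20*D = 20*D + 20*O²)
(-15 + E(-22, -4))/(483 - 439) = (-15 + (20*(-4) + 20*(-22)²))/(483 - 439) = (-15 + (-80 + 20*484))/44 = (-15 + (-80 + 9680))*(1/44) = (-15 + 9600)*(1/44) = 9585*(1/44) = 9585/44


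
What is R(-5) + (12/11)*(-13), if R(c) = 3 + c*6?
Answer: -453/11 ≈ -41.182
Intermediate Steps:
R(c) = 3 + 6*c
R(-5) + (12/11)*(-13) = (3 + 6*(-5)) + (12/11)*(-13) = (3 - 30) + (12*(1/11))*(-13) = -27 + (12/11)*(-13) = -27 - 156/11 = -453/11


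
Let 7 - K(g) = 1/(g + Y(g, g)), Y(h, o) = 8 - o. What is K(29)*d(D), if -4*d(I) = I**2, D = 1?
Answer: -55/32 ≈ -1.7188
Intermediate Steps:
d(I) = -I**2/4
K(g) = 55/8 (K(g) = 7 - 1/(g + (8 - g)) = 7 - 1/8 = 55/8)
K(29)*d(D) = 55*(-1/4*1**2)/8 = 55*(-1/4*1)/8 = (55/8)*(-1/4) = -55/32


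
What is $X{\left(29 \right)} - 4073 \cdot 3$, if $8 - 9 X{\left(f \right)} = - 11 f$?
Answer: $- \frac{36548}{3} \approx -12183.0$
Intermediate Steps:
$X{\left(f \right)} = \frac{8}{9} + \frac{11 f}{9}$ ($X{\left(f \right)} = \frac{8}{9} - \frac{\left(-11\right) f}{9} = \frac{8}{9} + \frac{11 f}{9}$)
$X{\left(29 \right)} - 4073 \cdot 3 = \left(\frac{8}{9} + \frac{11}{9} \cdot 29\right) - 4073 \cdot 3 = \left(\frac{8}{9} + \frac{319}{9}\right) - 12219 = \frac{109}{3} - 12219 = - \frac{36548}{3}$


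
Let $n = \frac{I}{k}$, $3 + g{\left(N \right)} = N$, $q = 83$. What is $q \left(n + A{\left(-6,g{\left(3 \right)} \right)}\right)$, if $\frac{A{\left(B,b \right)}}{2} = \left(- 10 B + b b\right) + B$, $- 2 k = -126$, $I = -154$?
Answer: $\frac{78850}{9} \approx 8761.1$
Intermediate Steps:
$k = 63$ ($k = \left(- \frac{1}{2}\right) \left(-126\right) = 63$)
$g{\left(N \right)} = -3 + N$
$n = - \frac{22}{9}$ ($n = - \frac{154}{63} = \left(-154\right) \frac{1}{63} = - \frac{22}{9} \approx -2.4444$)
$A{\left(B,b \right)} = - 18 B + 2 b^{2}$ ($A{\left(B,b \right)} = 2 \left(\left(- 10 B + b b\right) + B\right) = 2 \left(\left(- 10 B + b^{2}\right) + B\right) = 2 \left(\left(b^{2} - 10 B\right) + B\right) = 2 \left(b^{2} - 9 B\right) = - 18 B + 2 b^{2}$)
$q \left(n + A{\left(-6,g{\left(3 \right)} \right)}\right) = 83 \left(- \frac{22}{9} + \left(\left(-18\right) \left(-6\right) + 2 \left(-3 + 3\right)^{2}\right)\right) = 83 \left(- \frac{22}{9} + \left(108 + 2 \cdot 0^{2}\right)\right) = 83 \left(- \frac{22}{9} + \left(108 + 2 \cdot 0\right)\right) = 83 \left(- \frac{22}{9} + \left(108 + 0\right)\right) = 83 \left(- \frac{22}{9} + 108\right) = 83 \cdot \frac{950}{9} = \frac{78850}{9}$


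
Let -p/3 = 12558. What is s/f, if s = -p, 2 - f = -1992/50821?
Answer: 957315177/51817 ≈ 18475.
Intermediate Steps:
p = -37674 (p = -3*12558 = -37674)
f = 103634/50821 (f = 2 - (-1992)/50821 = 2 - 1*(-1992/50821) = 2 + 1992/50821 = 103634/50821 ≈ 2.0392)
s = 37674 (s = -1*(-37674) = 37674)
s/f = 37674/(103634/50821) = 37674*(50821/103634) = 957315177/51817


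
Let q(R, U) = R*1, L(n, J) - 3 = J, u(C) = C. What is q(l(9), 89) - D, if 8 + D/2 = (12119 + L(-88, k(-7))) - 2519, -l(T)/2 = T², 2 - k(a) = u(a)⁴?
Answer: -14554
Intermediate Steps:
k(a) = 2 - a⁴
l(T) = -2*T²
L(n, J) = 3 + J
D = 14392 (D = -16 + 2*((12119 + (3 + (2 - 1*(-7)⁴))) - 2519) = -16 + 2*((12119 + (3 + (2 - 1*2401))) - 2519) = -16 + 2*((12119 + (3 + (2 - 2401))) - 2519) = -16 + 2*((12119 + (3 - 2399)) - 2519) = -16 + 2*((12119 - 2396) - 2519) = -16 + 2*(9723 - 2519) = -16 + 2*7204 = -16 + 14408 = 14392)
q(R, U) = R
q(l(9), 89) - D = -2*9² - 1*14392 = -2*81 - 14392 = -162 - 14392 = -14554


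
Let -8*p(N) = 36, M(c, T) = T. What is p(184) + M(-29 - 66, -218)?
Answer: -445/2 ≈ -222.50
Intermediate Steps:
p(N) = -9/2 (p(N) = -⅛*36 = -9/2)
p(184) + M(-29 - 66, -218) = -9/2 - 218 = -445/2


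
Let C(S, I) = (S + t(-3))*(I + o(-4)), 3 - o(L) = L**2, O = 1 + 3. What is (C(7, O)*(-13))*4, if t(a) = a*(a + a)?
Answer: 11700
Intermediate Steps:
O = 4
t(a) = 2*a**2 (t(a) = a*(2*a) = 2*a**2)
o(L) = 3 - L**2
C(S, I) = (-13 + I)*(18 + S) (C(S, I) = (S + 2*(-3)**2)*(I + (3 - 1*(-4)**2)) = (S + 2*9)*(I + (3 - 1*16)) = (S + 18)*(I + (3 - 16)) = (18 + S)*(I - 13) = (18 + S)*(-13 + I) = (-13 + I)*(18 + S))
(C(7, O)*(-13))*4 = ((-234 - 13*7 + 18*4 + 4*7)*(-13))*4 = ((-234 - 91 + 72 + 28)*(-13))*4 = -225*(-13)*4 = 2925*4 = 11700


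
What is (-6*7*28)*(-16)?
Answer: 18816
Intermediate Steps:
(-6*7*28)*(-16) = -42*28*(-16) = -1176*(-16) = 18816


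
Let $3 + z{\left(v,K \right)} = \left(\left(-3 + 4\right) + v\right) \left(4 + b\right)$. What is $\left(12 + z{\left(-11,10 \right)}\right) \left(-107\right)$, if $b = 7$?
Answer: $10807$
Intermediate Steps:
$z{\left(v,K \right)} = 8 + 11 v$ ($z{\left(v,K \right)} = -3 + \left(\left(-3 + 4\right) + v\right) \left(4 + 7\right) = -3 + \left(1 + v\right) 11 = -3 + \left(11 + 11 v\right) = 8 + 11 v$)
$\left(12 + z{\left(-11,10 \right)}\right) \left(-107\right) = \left(12 + \left(8 + 11 \left(-11\right)\right)\right) \left(-107\right) = \left(12 + \left(8 - 121\right)\right) \left(-107\right) = \left(12 - 113\right) \left(-107\right) = \left(-101\right) \left(-107\right) = 10807$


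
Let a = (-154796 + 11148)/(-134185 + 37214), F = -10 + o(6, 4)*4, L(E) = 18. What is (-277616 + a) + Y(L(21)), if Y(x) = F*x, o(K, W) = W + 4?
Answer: -26882156972/96971 ≈ -2.7722e+5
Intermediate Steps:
o(K, W) = 4 + W
F = 22 (F = -10 + (4 + 4)*4 = -10 + 8*4 = -10 + 32 = 22)
a = 143648/96971 (a = -143648/(-96971) = -143648*(-1/96971) = 143648/96971 ≈ 1.4813)
Y(x) = 22*x
(-277616 + a) + Y(L(21)) = (-277616 + 143648/96971) + 22*18 = -26920557488/96971 + 396 = -26882156972/96971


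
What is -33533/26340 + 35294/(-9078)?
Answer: -205676089/39852420 ≈ -5.1609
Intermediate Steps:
-33533/26340 + 35294/(-9078) = -33533*1/26340 + 35294*(-1/9078) = -33533/26340 - 17647/4539 = -205676089/39852420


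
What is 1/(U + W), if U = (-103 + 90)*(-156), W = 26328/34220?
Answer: 8555/17356122 ≈ 0.00049291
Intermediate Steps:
W = 6582/8555 (W = 26328*(1/34220) = 6582/8555 ≈ 0.76937)
U = 2028 (U = -13*(-156) = 2028)
1/(U + W) = 1/(2028 + 6582/8555) = 1/(17356122/8555) = 8555/17356122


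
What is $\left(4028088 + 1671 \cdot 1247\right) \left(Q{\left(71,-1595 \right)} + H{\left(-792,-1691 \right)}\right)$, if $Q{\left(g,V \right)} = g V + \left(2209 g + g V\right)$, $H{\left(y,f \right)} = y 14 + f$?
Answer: $-503797734750$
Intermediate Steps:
$H{\left(y,f \right)} = f + 14 y$ ($H{\left(y,f \right)} = 14 y + f = f + 14 y$)
$Q{\left(g,V \right)} = 2209 g + 2 V g$ ($Q{\left(g,V \right)} = V g + \left(2209 g + V g\right) = 2209 g + 2 V g$)
$\left(4028088 + 1671 \cdot 1247\right) \left(Q{\left(71,-1595 \right)} + H{\left(-792,-1691 \right)}\right) = \left(4028088 + 1671 \cdot 1247\right) \left(71 \left(2209 + 2 \left(-1595\right)\right) + \left(-1691 + 14 \left(-792\right)\right)\right) = \left(4028088 + 2083737\right) \left(71 \left(2209 - 3190\right) - 12779\right) = 6111825 \left(71 \left(-981\right) - 12779\right) = 6111825 \left(-69651 - 12779\right) = 6111825 \left(-82430\right) = -503797734750$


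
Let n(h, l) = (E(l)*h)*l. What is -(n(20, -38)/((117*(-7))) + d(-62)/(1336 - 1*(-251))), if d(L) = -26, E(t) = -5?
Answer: 2017298/433251 ≈ 4.6562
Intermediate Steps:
n(h, l) = -5*h*l (n(h, l) = (-5*h)*l = -5*h*l)
-(n(20, -38)/((117*(-7))) + d(-62)/(1336 - 1*(-251))) = -((-5*20*(-38))/((117*(-7))) - 26/(1336 - 1*(-251))) = -(3800/(-819) - 26/(1336 + 251)) = -(3800*(-1/819) - 26/1587) = -(-3800/819 - 26*1/1587) = -(-3800/819 - 26/1587) = -1*(-2017298/433251) = 2017298/433251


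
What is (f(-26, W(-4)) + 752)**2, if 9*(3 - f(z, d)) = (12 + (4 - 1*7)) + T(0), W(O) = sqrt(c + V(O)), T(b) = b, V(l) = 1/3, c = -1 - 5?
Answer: 568516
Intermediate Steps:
c = -6
V(l) = 1/3
W(O) = I*sqrt(51)/3 (W(O) = sqrt(-6 + 1/3) = sqrt(-17/3) = I*sqrt(51)/3)
f(z, d) = 2 (f(z, d) = 3 - ((12 + (4 - 1*7)) + 0)/9 = 3 - ((12 + (4 - 7)) + 0)/9 = 3 - ((12 - 3) + 0)/9 = 3 - (9 + 0)/9 = 3 - 1/9*9 = 3 - 1 = 2)
(f(-26, W(-4)) + 752)**2 = (2 + 752)**2 = 754**2 = 568516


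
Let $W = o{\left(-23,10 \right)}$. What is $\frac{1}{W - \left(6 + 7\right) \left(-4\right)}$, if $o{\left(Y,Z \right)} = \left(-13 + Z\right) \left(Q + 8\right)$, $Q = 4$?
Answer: $\frac{1}{16} \approx 0.0625$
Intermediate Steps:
$o{\left(Y,Z \right)} = -156 + 12 Z$ ($o{\left(Y,Z \right)} = \left(-13 + Z\right) \left(4 + 8\right) = \left(-13 + Z\right) 12 = -156 + 12 Z$)
$W = -36$ ($W = -156 + 12 \cdot 10 = -156 + 120 = -36$)
$\frac{1}{W - \left(6 + 7\right) \left(-4\right)} = \frac{1}{-36 - \left(6 + 7\right) \left(-4\right)} = \frac{1}{-36 - 13 \left(-4\right)} = \frac{1}{-36 - -52} = \frac{1}{-36 + 52} = \frac{1}{16}$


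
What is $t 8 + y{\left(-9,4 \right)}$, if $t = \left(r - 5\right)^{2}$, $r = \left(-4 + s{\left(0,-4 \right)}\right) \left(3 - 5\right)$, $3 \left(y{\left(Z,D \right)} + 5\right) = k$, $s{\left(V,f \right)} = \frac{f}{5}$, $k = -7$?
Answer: $\frac{12146}{75} \approx 161.95$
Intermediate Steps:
$s{\left(V,f \right)} = \frac{f}{5}$ ($s{\left(V,f \right)} = f \frac{1}{5} = \frac{f}{5}$)
$y{\left(Z,D \right)} = - \frac{22}{3}$ ($y{\left(Z,D \right)} = -5 + \frac{1}{3} \left(-7\right) = -5 - \frac{7}{3} = - \frac{22}{3}$)
$r = \frac{48}{5}$ ($r = \left(-4 + \frac{1}{5} \left(-4\right)\right) \left(3 - 5\right) = \left(-4 - \frac{4}{5}\right) \left(-2\right) = \left(- \frac{24}{5}\right) \left(-2\right) = \frac{48}{5} \approx 9.6$)
$t = \frac{529}{25}$ ($t = \left(\frac{48}{5} - 5\right)^{2} = \left(\frac{23}{5}\right)^{2} = \frac{529}{25} \approx 21.16$)
$t 8 + y{\left(-9,4 \right)} = \frac{529}{25} \cdot 8 - \frac{22}{3} = \frac{4232}{25} - \frac{22}{3} = \frac{12146}{75}$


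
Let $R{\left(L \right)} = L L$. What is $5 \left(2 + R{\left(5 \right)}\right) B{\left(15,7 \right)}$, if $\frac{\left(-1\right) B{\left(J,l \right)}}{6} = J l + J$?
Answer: $-97200$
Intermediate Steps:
$R{\left(L \right)} = L^{2}$
$B{\left(J,l \right)} = - 6 J - 6 J l$ ($B{\left(J,l \right)} = - 6 \left(J l + J\right) = - 6 \left(J + J l\right) = - 6 J - 6 J l$)
$5 \left(2 + R{\left(5 \right)}\right) B{\left(15,7 \right)} = 5 \left(2 + 5^{2}\right) \left(\left(-6\right) 15 \left(1 + 7\right)\right) = 5 \left(2 + 25\right) \left(\left(-6\right) 15 \cdot 8\right) = 5 \cdot 27 \left(-720\right) = 135 \left(-720\right) = -97200$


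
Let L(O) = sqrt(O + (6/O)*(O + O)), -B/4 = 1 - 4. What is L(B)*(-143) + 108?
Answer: 108 - 286*sqrt(6) ≈ -592.55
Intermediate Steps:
B = 12 (B = -4*(1 - 4) = -4*(-3) = 12)
L(O) = sqrt(12 + O) (L(O) = sqrt(O + (6/O)*(2*O)) = sqrt(O + 12) = sqrt(12 + O))
L(B)*(-143) + 108 = sqrt(12 + 12)*(-143) + 108 = sqrt(24)*(-143) + 108 = (2*sqrt(6))*(-143) + 108 = -286*sqrt(6) + 108 = 108 - 286*sqrt(6)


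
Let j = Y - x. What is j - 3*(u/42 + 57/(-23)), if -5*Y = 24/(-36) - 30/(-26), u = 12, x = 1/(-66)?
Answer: 4486277/690690 ≈ 6.4954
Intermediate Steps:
x = -1/66 ≈ -0.015152
Y = -19/195 (Y = -(24/(-36) - 30/(-26))/5 = -(24*(-1/36) - 30*(-1/26))/5 = -(-2/3 + 15/13)/5 = -1/5*19/39 = -19/195 ≈ -0.097436)
j = -353/4290 (j = -19/195 - 1*(-1/66) = -19/195 + 1/66 = -353/4290 ≈ -0.082284)
j - 3*(u/42 + 57/(-23)) = -353/4290 - 3*(12/42 + 57/(-23)) = -353/4290 - 3*(12*(1/42) + 57*(-1/23)) = -353/4290 - 3*(2/7 - 57/23) = -353/4290 - 3*(-353/161) = -353/4290 + 1059/161 = 4486277/690690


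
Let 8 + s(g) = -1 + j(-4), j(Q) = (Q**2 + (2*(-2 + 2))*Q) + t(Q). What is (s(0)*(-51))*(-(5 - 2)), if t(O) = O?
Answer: 459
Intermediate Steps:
j(Q) = Q + Q**2 (j(Q) = (Q**2 + (2*(-2 + 2))*Q) + Q = (Q**2 + (2*0)*Q) + Q = (Q**2 + 0*Q) + Q = (Q**2 + 0) + Q = Q**2 + Q = Q + Q**2)
s(g) = 3 (s(g) = -8 + (-1 - 4*(1 - 4)) = -8 + (-1 - 4*(-3)) = -8 + (-1 + 12) = -8 + 11 = 3)
(s(0)*(-51))*(-(5 - 2)) = (3*(-51))*(-(5 - 2)) = -(-153)*3 = -153*(-3) = 459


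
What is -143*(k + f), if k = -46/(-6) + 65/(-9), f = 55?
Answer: -71357/9 ≈ -7928.6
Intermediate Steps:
k = 4/9 (k = -46*(-⅙) + 65*(-⅑) = 23/3 - 65/9 = 4/9 ≈ 0.44444)
-143*(k + f) = -143*(4/9 + 55) = -143*499/9 = -71357/9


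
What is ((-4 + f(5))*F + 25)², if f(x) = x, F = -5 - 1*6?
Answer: 196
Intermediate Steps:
F = -11 (F = -5 - 6 = -11)
((-4 + f(5))*F + 25)² = ((-4 + 5)*(-11) + 25)² = (1*(-11) + 25)² = (-11 + 25)² = 14² = 196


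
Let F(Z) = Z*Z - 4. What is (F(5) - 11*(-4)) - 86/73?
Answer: 4659/73 ≈ 63.822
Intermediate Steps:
F(Z) = -4 + Z**2 (F(Z) = Z**2 - 4 = -4 + Z**2)
(F(5) - 11*(-4)) - 86/73 = ((-4 + 5**2) - 11*(-4)) - 86/73 = ((-4 + 25) + 44) - 86/73 = (21 + 44) - 1*86/73 = 65 - 86/73 = 4659/73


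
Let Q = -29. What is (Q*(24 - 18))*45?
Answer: -7830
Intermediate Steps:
(Q*(24 - 18))*45 = -29*(24 - 18)*45 = -29*6*45 = -174*45 = -7830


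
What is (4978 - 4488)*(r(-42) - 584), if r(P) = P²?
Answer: 578200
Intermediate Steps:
(4978 - 4488)*(r(-42) - 584) = (4978 - 4488)*((-42)² - 584) = 490*(1764 - 584) = 490*1180 = 578200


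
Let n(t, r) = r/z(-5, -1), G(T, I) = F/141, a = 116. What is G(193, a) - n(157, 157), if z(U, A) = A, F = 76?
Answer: 22213/141 ≈ 157.54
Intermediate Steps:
G(T, I) = 76/141
n(t, r) = -r (n(t, r) = r/(-1) = r*(-1) = -r)
G(193, a) - n(157, 157) = 76/141 - (-1)*157 = 76/141 - 1*(-157) = 76/141 + 157 = 22213/141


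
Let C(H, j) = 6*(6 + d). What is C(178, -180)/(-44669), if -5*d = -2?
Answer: -192/223345 ≈ -0.00085966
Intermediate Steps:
d = ⅖ (d = -⅕*(-2) = ⅖ ≈ 0.40000)
C(H, j) = 192/5 (C(H, j) = 6*(6 + ⅖) = 6*(32/5) = 192/5)
C(178, -180)/(-44669) = (192/5)/(-44669) = (192/5)*(-1/44669) = -192/223345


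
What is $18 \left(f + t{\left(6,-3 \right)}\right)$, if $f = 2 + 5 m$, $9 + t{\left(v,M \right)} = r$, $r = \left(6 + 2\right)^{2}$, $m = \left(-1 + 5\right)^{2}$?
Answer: $2466$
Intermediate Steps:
$m = 16$ ($m = 4^{2} = 16$)
$r = 64$ ($r = 8^{2} = 64$)
$t{\left(v,M \right)} = 55$ ($t{\left(v,M \right)} = -9 + 64 = 55$)
$f = 82$ ($f = 2 + 5 \cdot 16 = 2 + 80 = 82$)
$18 \left(f + t{\left(6,-3 \right)}\right) = 18 \left(82 + 55\right) = 18 \cdot 137 = 2466$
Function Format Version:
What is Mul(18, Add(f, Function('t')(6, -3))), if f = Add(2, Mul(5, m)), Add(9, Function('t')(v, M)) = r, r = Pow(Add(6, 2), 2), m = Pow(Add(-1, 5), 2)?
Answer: 2466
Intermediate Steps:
m = 16 (m = Pow(4, 2) = 16)
r = 64 (r = Pow(8, 2) = 64)
Function('t')(v, M) = 55 (Function('t')(v, M) = Add(-9, 64) = 55)
f = 82 (f = Add(2, Mul(5, 16)) = Add(2, 80) = 82)
Mul(18, Add(f, Function('t')(6, -3))) = Mul(18, Add(82, 55)) = Mul(18, 137) = 2466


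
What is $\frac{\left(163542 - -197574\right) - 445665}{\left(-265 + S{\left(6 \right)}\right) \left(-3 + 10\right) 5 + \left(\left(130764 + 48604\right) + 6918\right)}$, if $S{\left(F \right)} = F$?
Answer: $- \frac{84549}{177221} \approx -0.47708$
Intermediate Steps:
$\frac{\left(163542 - -197574\right) - 445665}{\left(-265 + S{\left(6 \right)}\right) \left(-3 + 10\right) 5 + \left(\left(130764 + 48604\right) + 6918\right)} = \frac{\left(163542 - -197574\right) - 445665}{\left(-265 + 6\right) \left(-3 + 10\right) 5 + \left(\left(130764 + 48604\right) + 6918\right)} = \frac{\left(163542 + 197574\right) - 445665}{- 259 \cdot 7 \cdot 5 + \left(179368 + 6918\right)} = \frac{361116 - 445665}{\left(-259\right) 35 + 186286} = - \frac{84549}{-9065 + 186286} = - \frac{84549}{177221}$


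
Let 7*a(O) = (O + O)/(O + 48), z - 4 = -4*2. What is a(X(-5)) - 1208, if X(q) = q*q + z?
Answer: -27782/23 ≈ -1207.9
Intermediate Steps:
z = -4 (z = 4 - 4*2 = 4 - 8 = -4)
X(q) = -4 + q² (X(q) = q*q - 4 = q² - 4 = -4 + q²)
a(O) = 2*O/(7*(48 + O)) (a(O) = ((O + O)/(O + 48))/7 = ((2*O)/(48 + O))/7 = (2*O/(48 + O))/7 = 2*O/(7*(48 + O)))
a(X(-5)) - 1208 = 2*(-4 + (-5)²)/(7*(48 + (-4 + (-5)²))) - 1208 = 2*(-4 + 25)/(7*(48 + (-4 + 25))) - 1208 = (2/7)*21/(48 + 21) - 1208 = (2/7)*21/69 - 1208 = (2/7)*21*(1/69) - 1208 = 2/23 - 1208 = -27782/23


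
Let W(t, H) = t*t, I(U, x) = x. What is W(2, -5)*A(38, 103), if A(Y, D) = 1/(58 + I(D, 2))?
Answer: 1/15 ≈ 0.066667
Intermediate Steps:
A(Y, D) = 1/60 (A(Y, D) = 1/(58 + 2) = 1/60)
W(t, H) = t**2
W(2, -5)*A(38, 103) = 2**2*(1/60) = 4*(1/60) = 1/15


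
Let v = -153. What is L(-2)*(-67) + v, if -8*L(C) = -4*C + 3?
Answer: -487/8 ≈ -60.875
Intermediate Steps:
L(C) = -3/8 + C/2 (L(C) = -(-4*C + 3)/8 = -(3 - 4*C)/8 = -3/8 + C/2)
L(-2)*(-67) + v = (-3/8 + (½)*(-2))*(-67) - 153 = (-3/8 - 1)*(-67) - 153 = -11/8*(-67) - 153 = 737/8 - 153 = -487/8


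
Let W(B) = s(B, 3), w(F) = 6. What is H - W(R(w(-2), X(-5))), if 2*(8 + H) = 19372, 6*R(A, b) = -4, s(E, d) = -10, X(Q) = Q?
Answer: 9688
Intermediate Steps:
R(A, b) = -⅔ (R(A, b) = (⅙)*(-4) = -⅔)
H = 9678 (H = -8 + (½)*19372 = -8 + 9686 = 9678)
W(B) = -10
H - W(R(w(-2), X(-5))) = 9678 - 1*(-10) = 9678 + 10 = 9688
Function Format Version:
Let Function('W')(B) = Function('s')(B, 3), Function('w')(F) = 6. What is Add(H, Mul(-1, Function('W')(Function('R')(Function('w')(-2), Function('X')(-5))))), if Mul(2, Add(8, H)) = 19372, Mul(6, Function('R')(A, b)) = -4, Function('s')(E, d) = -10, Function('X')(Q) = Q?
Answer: 9688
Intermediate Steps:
Function('R')(A, b) = Rational(-2, 3) (Function('R')(A, b) = Mul(Rational(1, 6), -4) = Rational(-2, 3))
H = 9678 (H = Add(-8, Mul(Rational(1, 2), 19372)) = Add(-8, 9686) = 9678)
Function('W')(B) = -10
Add(H, Mul(-1, Function('W')(Function('R')(Function('w')(-2), Function('X')(-5))))) = Add(9678, Mul(-1, -10)) = Add(9678, 10) = 9688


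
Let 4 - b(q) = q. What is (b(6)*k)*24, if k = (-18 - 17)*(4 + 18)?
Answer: 36960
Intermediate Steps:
b(q) = 4 - q
k = -770 (k = -35*22 = -770)
(b(6)*k)*24 = ((4 - 1*6)*(-770))*24 = ((4 - 6)*(-770))*24 = -2*(-770)*24 = 1540*24 = 36960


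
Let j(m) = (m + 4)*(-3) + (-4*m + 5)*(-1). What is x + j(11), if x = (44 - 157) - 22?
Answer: -141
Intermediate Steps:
x = -135 (x = -113 - 22 = -135)
j(m) = -17 + m (j(m) = (4 + m)*(-3) + (5 - 4*m)*(-1) = (-12 - 3*m) + (-5 + 4*m) = -17 + m)
x + j(11) = -135 + (-17 + 11) = -135 - 6 = -141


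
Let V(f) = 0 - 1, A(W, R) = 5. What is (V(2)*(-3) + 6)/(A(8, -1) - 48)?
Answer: -9/43 ≈ -0.20930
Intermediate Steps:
V(f) = -1
(V(2)*(-3) + 6)/(A(8, -1) - 48) = (-1*(-3) + 6)/(5 - 48) = (3 + 6)/(-43) = 9*(-1/43) = -9/43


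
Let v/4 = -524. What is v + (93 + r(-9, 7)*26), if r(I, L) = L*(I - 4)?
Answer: -4369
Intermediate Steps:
r(I, L) = L*(-4 + I)
v = -2096 (v = 4*(-524) = -2096)
v + (93 + r(-9, 7)*26) = -2096 + (93 + (7*(-4 - 9))*26) = -2096 + (93 + (7*(-13))*26) = -2096 + (93 - 91*26) = -2096 + (93 - 2366) = -2096 - 2273 = -4369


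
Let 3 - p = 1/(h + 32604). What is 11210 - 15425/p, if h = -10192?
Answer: 81599850/13447 ≈ 6068.3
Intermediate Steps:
p = 67235/22412 (p = 3 - 1/(-10192 + 32604) = 3 - 1/22412 = 67235/22412 ≈ 3.0000)
11210 - 15425/p = 11210 - 15425/67235/22412 = 11210 - 15425*22412/67235 = 11210 - 1*69141020/13447 = 11210 - 69141020/13447 = 81599850/13447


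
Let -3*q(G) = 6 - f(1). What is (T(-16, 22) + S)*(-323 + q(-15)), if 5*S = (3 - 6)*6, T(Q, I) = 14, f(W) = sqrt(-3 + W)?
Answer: -3380 + 52*I*sqrt(2)/15 ≈ -3380.0 + 4.9026*I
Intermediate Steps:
q(G) = -2 + I*sqrt(2)/3 (q(G) = -(6 - sqrt(-3 + 1))/3 = -(6 - sqrt(-2))/3 = -(6 - I*sqrt(2))/3 = -2 + I*sqrt(2)/3)
S = -18/5 (S = ((3 - 6)*6)/5 = (-3*6)/5 = (1/5)*(-18) = -18/5 ≈ -3.6000)
(T(-16, 22) + S)*(-323 + q(-15)) = (14 - 18/5)*(-323 + (-2 + I*sqrt(2)/3)) = 52*(-325 + I*sqrt(2)/3)/5 = -3380 + 52*I*sqrt(2)/15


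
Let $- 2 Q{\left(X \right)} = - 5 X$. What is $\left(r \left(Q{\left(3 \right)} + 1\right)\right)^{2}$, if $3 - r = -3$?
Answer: $2601$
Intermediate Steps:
$Q{\left(X \right)} = \frac{5 X}{2}$ ($Q{\left(X \right)} = - \frac{\left(-5\right) X}{2} = \frac{5 X}{2}$)
$r = 6$ ($r = 3 - -3 = 3 + 3 = 6$)
$\left(r \left(Q{\left(3 \right)} + 1\right)\right)^{2} = \left(6 \left(\frac{5}{2} \cdot 3 + 1\right)\right)^{2} = \left(6 \left(\frac{15}{2} + 1\right)\right)^{2} = \left(6 \cdot \frac{17}{2}\right)^{2} = 51^{2} = 2601$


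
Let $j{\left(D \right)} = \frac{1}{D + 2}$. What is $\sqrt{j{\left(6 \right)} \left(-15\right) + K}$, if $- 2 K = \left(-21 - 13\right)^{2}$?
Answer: $\frac{i \sqrt{9278}}{4} \approx 24.081 i$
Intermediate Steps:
$K = -578$ ($K = - \frac{\left(-21 - 13\right)^{2}}{2} = - \frac{\left(-34\right)^{2}}{2} = \left(- \frac{1}{2}\right) 1156 = -578$)
$j{\left(D \right)} = \frac{1}{2 + D}$
$\sqrt{j{\left(6 \right)} \left(-15\right) + K} = \sqrt{\frac{1}{2 + 6} \left(-15\right) - 578} = \sqrt{\frac{1}{8} \left(-15\right) - 578} = \sqrt{- \frac{15}{8} - 578} = \sqrt{- \frac{4639}{8}} = \frac{i \sqrt{9278}}{4}$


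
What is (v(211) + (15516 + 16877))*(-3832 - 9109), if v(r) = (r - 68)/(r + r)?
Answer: -176903327649/422 ≈ -4.1920e+8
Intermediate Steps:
v(r) = (-68 + r)/(2*r) (v(r) = (-68 + r)/((2*r)) = (-68 + r)*(1/(2*r)) = (-68 + r)/(2*r))
(v(211) + (15516 + 16877))*(-3832 - 9109) = ((½)*(-68 + 211)/211 + (15516 + 16877))*(-3832 - 9109) = ((½)*(1/211)*143 + 32393)*(-12941) = (143/422 + 32393)*(-12941) = (13669989/422)*(-12941) = -176903327649/422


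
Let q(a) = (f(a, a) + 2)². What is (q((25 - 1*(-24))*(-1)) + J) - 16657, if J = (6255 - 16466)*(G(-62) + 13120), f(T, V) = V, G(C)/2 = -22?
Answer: -133533484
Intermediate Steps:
G(C) = -44 (G(C) = 2*(-22) = -44)
J = -133519036 (J = (6255 - 16466)*(-44 + 13120) = -10211*13076 = -133519036)
q(a) = (2 + a)² (q(a) = (a + 2)² = (2 + a)²)
(q((25 - 1*(-24))*(-1)) + J) - 16657 = ((2 + (25 - 1*(-24))*(-1))² - 133519036) - 16657 = ((2 + (25 + 24)*(-1))² - 133519036) - 16657 = ((2 + 49*(-1))² - 133519036) - 16657 = ((2 - 49)² - 133519036) - 16657 = ((-47)² - 133519036) - 16657 = (2209 - 133519036) - 16657 = -133516827 - 16657 = -133533484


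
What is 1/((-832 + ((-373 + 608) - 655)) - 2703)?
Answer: -1/3955 ≈ -0.00025284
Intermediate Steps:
1/((-832 + ((-373 + 608) - 655)) - 2703) = 1/((-832 + (235 - 655)) - 2703) = 1/((-832 - 420) - 2703) = 1/(-1252 - 2703) = 1/(-3955) = -1/3955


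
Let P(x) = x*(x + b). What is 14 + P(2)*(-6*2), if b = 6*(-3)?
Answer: 398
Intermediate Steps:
b = -18
P(x) = x*(-18 + x) (P(x) = x*(x - 18) = x*(-18 + x))
14 + P(2)*(-6*2) = 14 + (2*(-18 + 2))*(-6*2) = 14 + (2*(-16))*(-12) = 14 - 32*(-12) = 14 + 384 = 398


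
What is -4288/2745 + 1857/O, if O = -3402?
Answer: -729083/345870 ≈ -2.1080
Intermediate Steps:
-4288/2745 + 1857/O = -4288/2745 + 1857/(-3402) = -4288*1/2745 + 1857*(-1/3402) = -4288/2745 - 619/1134 = -729083/345870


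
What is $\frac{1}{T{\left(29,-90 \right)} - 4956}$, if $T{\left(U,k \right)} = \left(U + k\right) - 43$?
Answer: $- \frac{1}{5060} \approx -0.00019763$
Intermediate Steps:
$T{\left(U,k \right)} = -43 + U + k$
$\frac{1}{T{\left(29,-90 \right)} - 4956} = \frac{1}{\left(-43 + 29 - 90\right) - 4956} = \frac{1}{-104 - 4956} = \frac{1}{-5060} = - \frac{1}{5060}$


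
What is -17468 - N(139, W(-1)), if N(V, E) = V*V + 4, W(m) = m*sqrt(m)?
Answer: -36793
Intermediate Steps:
W(m) = m**(3/2)
N(V, E) = 4 + V**2 (N(V, E) = V**2 + 4 = 4 + V**2)
-17468 - N(139, W(-1)) = -17468 - (4 + 139**2) = -17468 - (4 + 19321) = -17468 - 1*19325 = -17468 - 19325 = -36793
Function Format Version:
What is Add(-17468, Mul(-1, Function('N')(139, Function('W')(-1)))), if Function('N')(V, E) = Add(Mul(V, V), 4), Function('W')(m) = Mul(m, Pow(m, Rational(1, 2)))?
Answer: -36793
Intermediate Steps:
Function('W')(m) = Pow(m, Rational(3, 2))
Function('N')(V, E) = Add(4, Pow(V, 2)) (Function('N')(V, E) = Add(Pow(V, 2), 4) = Add(4, Pow(V, 2)))
Add(-17468, Mul(-1, Function('N')(139, Function('W')(-1)))) = Add(-17468, Mul(-1, Add(4, Pow(139, 2)))) = Add(-17468, Mul(-1, Add(4, 19321))) = Add(-17468, Mul(-1, 19325)) = Add(-17468, -19325) = -36793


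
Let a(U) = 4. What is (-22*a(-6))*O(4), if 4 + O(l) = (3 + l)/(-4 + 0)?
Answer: 506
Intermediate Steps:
O(l) = -19/4 - l/4 (O(l) = -4 + (3 + l)/(-4 + 0) = -4 + (3 + l)/(-4) = -4 + (3 + l)*(-¼) = -4 + (-¾ - l/4) = -19/4 - l/4)
(-22*a(-6))*O(4) = (-22*4)*(-19/4 - ¼*4) = -88*(-19/4 - 1) = -88*(-23/4) = 506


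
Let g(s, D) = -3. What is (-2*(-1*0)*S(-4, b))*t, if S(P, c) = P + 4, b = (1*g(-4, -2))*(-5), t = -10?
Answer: 0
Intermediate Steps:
b = 15 (b = (1*(-3))*(-5) = -3*(-5) = 15)
S(P, c) = 4 + P
(-2*(-1*0)*S(-4, b))*t = -2*(-1*0)*(4 - 4)*(-10) = -0*0*(-10) = -2*0*(-10) = 0*(-10) = 0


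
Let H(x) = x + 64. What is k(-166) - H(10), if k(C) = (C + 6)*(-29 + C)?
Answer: 31126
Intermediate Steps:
H(x) = 64 + x
k(C) = (-29 + C)*(6 + C) (k(C) = (6 + C)*(-29 + C) = (-29 + C)*(6 + C))
k(-166) - H(10) = (-174 + (-166)**2 - 23*(-166)) - (64 + 10) = (-174 + 27556 + 3818) - 1*74 = 31200 - 74 = 31126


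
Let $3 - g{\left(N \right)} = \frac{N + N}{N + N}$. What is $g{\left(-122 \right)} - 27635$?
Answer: $-27633$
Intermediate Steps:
$g{\left(N \right)} = 2$ ($g{\left(N \right)} = 3 - \frac{N + N}{N + N} = 3 - \frac{2 N}{2 N} = 3 - 2 N \frac{1}{2 N} = 3 - 1 = 2$)
$g{\left(-122 \right)} - 27635 = 2 - 27635 = -27633$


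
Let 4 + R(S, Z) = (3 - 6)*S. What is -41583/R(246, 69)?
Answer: 41583/742 ≈ 56.042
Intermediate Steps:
R(S, Z) = -4 - 3*S (R(S, Z) = -4 + (3 - 6)*S = -4 - 3*S)
-41583/R(246, 69) = -41583/(-4 - 3*246) = -41583/(-4 - 738) = -41583/(-742) = -41583*(-1/742) = 41583/742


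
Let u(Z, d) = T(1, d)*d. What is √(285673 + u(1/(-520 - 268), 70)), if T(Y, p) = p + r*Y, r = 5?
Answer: √290923 ≈ 539.37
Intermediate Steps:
T(Y, p) = p + 5*Y
u(Z, d) = d*(5 + d) (u(Z, d) = (d + 5*1)*d = (d + 5)*d = (5 + d)*d = d*(5 + d))
√(285673 + u(1/(-520 - 268), 70)) = √(285673 + 70*(5 + 70)) = √(285673 + 70*75) = √(285673 + 5250) = √290923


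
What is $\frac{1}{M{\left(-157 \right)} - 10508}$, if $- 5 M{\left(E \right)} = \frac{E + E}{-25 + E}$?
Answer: $- \frac{455}{4781297} \approx -9.5162 \cdot 10^{-5}$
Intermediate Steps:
$M{\left(E \right)} = - \frac{2 E}{5 \left(-25 + E\right)}$ ($M{\left(E \right)} = - \frac{\left(E + E\right) \frac{1}{-25 + E}}{5} = - \frac{2 E \frac{1}{-25 + E}}{5} = - \frac{2 E}{5 \left(-25 + E\right)}$)
$\frac{1}{M{\left(-157 \right)} - 10508} = \frac{1}{\left(-2\right) \left(-157\right) \frac{1}{-125 + 5 \left(-157\right)} - 10508} = \frac{1}{\left(-2\right) \left(-157\right) \frac{1}{-125 - 785} - 10508} = \frac{1}{\left(-2\right) \left(-157\right) \frac{1}{-910} - 10508} = \frac{1}{\left(-2\right) \left(-157\right) \left(- \frac{1}{910}\right) - 10508} = \frac{1}{- \frac{157}{455} - 10508} = \frac{1}{- \frac{4781297}{455}} = - \frac{455}{4781297}$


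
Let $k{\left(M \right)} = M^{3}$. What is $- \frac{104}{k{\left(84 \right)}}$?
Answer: $- \frac{13}{74088} \approx -0.00017547$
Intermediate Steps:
$- \frac{104}{k{\left(84 \right)}} = - \frac{104}{84^{3}} = - \frac{104}{592704} = \left(-104\right) \frac{1}{592704} = - \frac{13}{74088}$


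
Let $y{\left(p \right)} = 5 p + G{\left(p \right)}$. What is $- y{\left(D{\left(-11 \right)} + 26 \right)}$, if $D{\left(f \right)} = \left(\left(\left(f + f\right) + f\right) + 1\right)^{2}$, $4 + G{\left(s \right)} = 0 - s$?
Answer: $-4196$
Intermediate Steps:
$G{\left(s \right)} = -4 - s$ ($G{\left(s \right)} = -4 + \left(0 - s\right) = -4 - s$)
$D{\left(f \right)} = \left(1 + 3 f\right)^{2}$ ($D{\left(f \right)} = \left(\left(2 f + f\right) + 1\right)^{2} = \left(3 f + 1\right)^{2} = \left(1 + 3 f\right)^{2}$)
$y{\left(p \right)} = -4 + 4 p$ ($y{\left(p \right)} = 5 p - \left(4 + p\right) = -4 + 4 p$)
$- y{\left(D{\left(-11 \right)} + 26 \right)} = - (-4 + 4 \left(\left(1 + 3 \left(-11\right)\right)^{2} + 26\right)) = - (-4 + 4 \left(\left(1 - 33\right)^{2} + 26\right)) = - (-4 + 4 \left(\left(-32\right)^{2} + 26\right)) = - (-4 + 4 \left(1024 + 26\right)) = - (-4 + 4 \cdot 1050) = - (-4 + 4200) = \left(-1\right) 4196 = -4196$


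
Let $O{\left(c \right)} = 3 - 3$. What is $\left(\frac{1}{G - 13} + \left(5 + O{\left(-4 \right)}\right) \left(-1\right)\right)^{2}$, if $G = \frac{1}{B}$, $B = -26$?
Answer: $\frac{2961841}{114921} \approx 25.773$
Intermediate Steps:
$O{\left(c \right)} = 0$
$G = - \frac{1}{26}$ ($G = \frac{1}{-26} = - \frac{1}{26} \approx -0.038462$)
$\left(\frac{1}{G - 13} + \left(5 + O{\left(-4 \right)}\right) \left(-1\right)\right)^{2} = \left(\frac{1}{- \frac{1}{26} - 13} + \left(5 + 0\right) \left(-1\right)\right)^{2} = \left(\frac{1}{- \frac{339}{26}} + 5 \left(-1\right)\right)^{2} = \left(- \frac{26}{339} - 5\right)^{2} = \left(- \frac{1721}{339}\right)^{2} = \frac{2961841}{114921}$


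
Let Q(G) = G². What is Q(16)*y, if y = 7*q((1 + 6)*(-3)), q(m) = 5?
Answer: 8960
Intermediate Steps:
y = 35 (y = 7*5 = 35)
Q(16)*y = 16²*35 = 256*35 = 8960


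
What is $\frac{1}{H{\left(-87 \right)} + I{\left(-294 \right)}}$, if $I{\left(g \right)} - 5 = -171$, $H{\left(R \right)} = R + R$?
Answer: $- \frac{1}{340} \approx -0.0029412$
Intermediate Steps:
$H{\left(R \right)} = 2 R$
$I{\left(g \right)} = -166$ ($I{\left(g \right)} = 5 - 171 = -166$)
$\frac{1}{H{\left(-87 \right)} + I{\left(-294 \right)}} = \frac{1}{2 \left(-87\right) - 166} = \frac{1}{-174 - 166} = \frac{1}{-340} = - \frac{1}{340}$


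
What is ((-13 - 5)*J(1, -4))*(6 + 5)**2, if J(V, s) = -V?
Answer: 2178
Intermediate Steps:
((-13 - 5)*J(1, -4))*(6 + 5)**2 = ((-13 - 5)*(-1*1))*(6 + 5)**2 = -18*(-1)*11**2 = 18*121 = 2178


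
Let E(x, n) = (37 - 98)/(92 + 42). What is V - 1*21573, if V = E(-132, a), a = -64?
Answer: -2890843/134 ≈ -21573.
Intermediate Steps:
E(x, n) = -61/134
V = -61/134 ≈ -0.45522
V - 1*21573 = -61/134 - 1*21573 = -61/134 - 21573 = -2890843/134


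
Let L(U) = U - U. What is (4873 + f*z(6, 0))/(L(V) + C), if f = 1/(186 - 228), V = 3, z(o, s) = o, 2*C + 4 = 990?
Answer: 34110/3451 ≈ 9.8841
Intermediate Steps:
C = 493 (C = -2 + (1/2)*990 = -2 + 495 = 493)
f = -1/42 (f = 1/(-42) = -1/42 ≈ -0.023810)
L(U) = 0
(4873 + f*z(6, 0))/(L(V) + C) = (4873 - 1/42*6)/(0 + 493) = (4873 - 1/7)/493 = (34110/7)*(1/493) = 34110/3451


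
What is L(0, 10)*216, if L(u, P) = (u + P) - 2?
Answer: 1728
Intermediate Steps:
L(u, P) = -2 + P + u (L(u, P) = (P + u) - 2 = -2 + P + u)
L(0, 10)*216 = (-2 + 10 + 0)*216 = 8*216 = 1728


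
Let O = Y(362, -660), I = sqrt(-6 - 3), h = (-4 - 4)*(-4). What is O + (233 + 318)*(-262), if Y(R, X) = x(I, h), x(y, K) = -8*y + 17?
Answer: -144345 - 24*I ≈ -1.4435e+5 - 24.0*I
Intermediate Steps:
h = 32 (h = -8*(-4) = 32)
I = 3*I (I = sqrt(-9) = 3*I ≈ 3.0*I)
x(y, K) = 17 - 8*y
Y(R, X) = 17 - 24*I
O = 17 - 24*I ≈ 17.0 - 24.0*I
O + (233 + 318)*(-262) = (17 - 24*I) + (233 + 318)*(-262) = (17 - 24*I) + 551*(-262) = (17 - 24*I) - 144362 = -144345 - 24*I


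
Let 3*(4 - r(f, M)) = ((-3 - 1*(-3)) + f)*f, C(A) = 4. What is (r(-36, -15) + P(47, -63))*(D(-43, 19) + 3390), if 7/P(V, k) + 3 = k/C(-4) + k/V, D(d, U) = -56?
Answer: -5393985248/3777 ≈ -1.4281e+6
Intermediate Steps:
r(f, M) = 4 - f²/3 (r(f, M) = 4 - ((-3 - 1*(-3)) + f)*f/3 = 4 - ((-3 + 3) + f)*f/3 = 4 - (0 + f)*f/3 = 4 - f*f/3 = 4 - f²/3)
P(V, k) = 7/(-3 + k/4 + k/V) (P(V, k) = 7/(-3 + (k/4 + k/V)) = 7/(-3 + k/4 + k/V))
(r(-36, -15) + P(47, -63))*(D(-43, 19) + 3390) = ((4 - ⅓*(-36)²) + 28*47/(-12*47 + 4*(-63) + 47*(-63)))*(-56 + 3390) = ((4 - ⅓*1296) + 28*47/(-564 - 252 - 2961))*3334 = ((4 - 432) + 28*47/(-3777))*3334 = (-428 + 28*47*(-1/3777))*3334 = (-428 - 1316/3777)*3334 = -1617872/3777*3334 = -5393985248/3777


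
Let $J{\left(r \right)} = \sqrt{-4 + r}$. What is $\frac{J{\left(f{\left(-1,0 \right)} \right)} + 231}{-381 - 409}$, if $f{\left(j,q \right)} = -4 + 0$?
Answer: $- \frac{231}{790} - \frac{i \sqrt{2}}{395} \approx -0.29241 - 0.0035803 i$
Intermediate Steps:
$f{\left(j,q \right)} = -4$
$\frac{J{\left(f{\left(-1,0 \right)} \right)} + 231}{-381 - 409} = \frac{\sqrt{-4 - 4} + 231}{-381 - 409} = \frac{\sqrt{-8} + 231}{-790} = \left(2 i \sqrt{2} + 231\right) \left(- \frac{1}{790}\right) = \left(231 + 2 i \sqrt{2}\right) \left(- \frac{1}{790}\right) = - \frac{231}{790} - \frac{i \sqrt{2}}{395}$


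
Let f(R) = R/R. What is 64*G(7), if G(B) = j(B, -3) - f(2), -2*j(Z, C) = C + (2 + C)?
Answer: 64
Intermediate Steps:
j(Z, C) = -1 - C (j(Z, C) = -(C + (2 + C))/2 = -(2 + 2*C)/2 = -1 - C)
f(R) = 1
G(B) = 1 (G(B) = (-1 - 1*(-3)) - 1*1 = (-1 + 3) - 1 = 2 - 1 = 1)
64*G(7) = 64*1 = 64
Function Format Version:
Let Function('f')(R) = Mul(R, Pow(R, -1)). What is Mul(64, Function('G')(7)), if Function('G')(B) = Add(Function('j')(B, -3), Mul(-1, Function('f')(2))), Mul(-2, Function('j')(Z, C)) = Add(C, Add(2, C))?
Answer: 64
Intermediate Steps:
Function('j')(Z, C) = Add(-1, Mul(-1, C)) (Function('j')(Z, C) = Mul(Rational(-1, 2), Add(C, Add(2, C))) = Mul(Rational(-1, 2), Add(2, Mul(2, C))) = Add(-1, Mul(-1, C)))
Function('f')(R) = 1
Function('G')(B) = 1 (Function('G')(B) = Add(Add(-1, Mul(-1, -3)), Mul(-1, 1)) = Add(Add(-1, 3), -1) = Add(2, -1) = 1)
Mul(64, Function('G')(7)) = Mul(64, 1) = 64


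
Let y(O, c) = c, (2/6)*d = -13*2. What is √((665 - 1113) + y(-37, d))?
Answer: I*√526 ≈ 22.935*I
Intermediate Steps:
d = -78 (d = 3*(-13*2) = 3*(-26) = -78)
√((665 - 1113) + y(-37, d)) = √((665 - 1113) - 78) = √(-448 - 78) = √(-526) = I*√526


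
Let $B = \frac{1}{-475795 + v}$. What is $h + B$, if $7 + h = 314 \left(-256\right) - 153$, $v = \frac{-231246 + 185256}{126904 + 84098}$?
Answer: $- \frac{1347685600429087}{16732290430} \approx -80544.0$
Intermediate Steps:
$v = - \frac{7665}{35167}$ ($v = - \frac{45990}{211002} = \left(-45990\right) \frac{1}{211002} = - \frac{7665}{35167} \approx -0.21796$)
$B = - \frac{35167}{16732290430}$ ($B = \frac{1}{-475795 - \frac{7665}{35167}} = \frac{1}{- \frac{16732290430}{35167}} = - \frac{35167}{16732290430} \approx -2.1017 \cdot 10^{-6}$)
$h = -80544$ ($h = -7 + \left(314 \left(-256\right) - 153\right) = -7 - 80537 = -80544$)
$h + B = -80544 - \frac{35167}{16732290430} = - \frac{1347685600429087}{16732290430}$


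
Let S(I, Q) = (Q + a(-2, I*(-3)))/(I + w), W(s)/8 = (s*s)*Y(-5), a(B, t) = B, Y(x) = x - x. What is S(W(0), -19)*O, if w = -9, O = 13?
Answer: 91/3 ≈ 30.333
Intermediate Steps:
Y(x) = 0
W(s) = 0 (W(s) = 8*((s*s)*0) = 8*(s**2*0) = 8*0 = 0)
S(I, Q) = (-2 + Q)/(-9 + I) (S(I, Q) = (Q - 2)/(I - 9) = (-2 + Q)/(-9 + I))
S(W(0), -19)*O = ((-2 - 19)/(-9 + 0))*13 = (-21/(-9))*13 = -1/9*(-21)*13 = (7/3)*13 = 91/3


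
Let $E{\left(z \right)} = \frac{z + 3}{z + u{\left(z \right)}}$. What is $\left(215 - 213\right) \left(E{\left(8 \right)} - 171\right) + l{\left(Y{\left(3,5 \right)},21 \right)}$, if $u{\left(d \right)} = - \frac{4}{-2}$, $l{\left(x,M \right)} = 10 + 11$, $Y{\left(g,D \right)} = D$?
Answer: $- \frac{1594}{5} \approx -318.8$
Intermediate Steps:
$l{\left(x,M \right)} = 21$
$u{\left(d \right)} = 2$ ($u{\left(d \right)} = \left(-4\right) \left(- \frac{1}{2}\right) = 2$)
$E{\left(z \right)} = \frac{3 + z}{2 + z}$ ($E{\left(z \right)} = \frac{z + 3}{z + 2} = \frac{3 + z}{2 + z}$)
$\left(215 - 213\right) \left(E{\left(8 \right)} - 171\right) + l{\left(Y{\left(3,5 \right)},21 \right)} = \left(215 - 213\right) \left(\frac{3 + 8}{2 + 8} - 171\right) + 21 = \left(215 - 213\right) \left(\frac{1}{10} \cdot 11 - 171\right) + 21 = 2 \left(\frac{1}{10} \cdot 11 - 171\right) + 21 = 2 \left(\frac{11}{10} - 171\right) + 21 = 2 \left(- \frac{1699}{10}\right) + 21 = - \frac{1699}{5} + 21 = - \frac{1594}{5}$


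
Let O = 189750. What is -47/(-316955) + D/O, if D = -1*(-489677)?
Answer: 31042898357/12028442250 ≈ 2.5808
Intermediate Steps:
D = 489677
-47/(-316955) + D/O = -47/(-316955) + 489677/189750 = -47*(-1/316955) + 489677*(1/189750) = 47/316955 + 489677/189750 = 31042898357/12028442250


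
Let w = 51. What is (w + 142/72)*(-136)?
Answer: -64838/9 ≈ -7204.2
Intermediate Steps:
(w + 142/72)*(-136) = (51 + 142/72)*(-136) = (51 + 142*(1/72))*(-136) = (51 + 71/36)*(-136) = (1907/36)*(-136) = -64838/9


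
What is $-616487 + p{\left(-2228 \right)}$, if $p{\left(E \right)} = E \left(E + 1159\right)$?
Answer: $1765245$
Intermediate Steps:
$p{\left(E \right)} = E \left(1159 + E\right)$
$-616487 + p{\left(-2228 \right)} = -616487 - 2228 \left(1159 - 2228\right) = -616487 - -2381732 = -616487 + 2381732 = 1765245$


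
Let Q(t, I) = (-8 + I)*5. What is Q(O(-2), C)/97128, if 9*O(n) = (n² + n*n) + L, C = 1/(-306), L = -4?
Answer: -12245/29721168 ≈ -0.00041200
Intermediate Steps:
C = -1/306 ≈ -0.0032680
O(n) = -4/9 + 2*n²/9 (O(n) = ((n² + n*n) - 4)/9 = ((n² + n²) - 4)/9 = (2*n² - 4)/9 = (-4 + 2*n²)/9 = -4/9 + 2*n²/9)
Q(t, I) = -40 + 5*I
Q(O(-2), C)/97128 = (-40 + 5*(-1/306))/97128 = (-40 - 5/306)*(1/97128) = -12245/306*1/97128 = -12245/29721168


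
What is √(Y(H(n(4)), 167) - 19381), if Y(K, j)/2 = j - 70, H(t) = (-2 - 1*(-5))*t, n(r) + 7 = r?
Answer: I*√19187 ≈ 138.52*I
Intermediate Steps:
n(r) = -7 + r
H(t) = 3*t (H(t) = (-2 + 5)*t = 3*t)
Y(K, j) = -140 + 2*j (Y(K, j) = 2*(j - 70) = 2*(-70 + j) = -140 + 2*j)
√(Y(H(n(4)), 167) - 19381) = √((-140 + 2*167) - 19381) = √((-140 + 334) - 19381) = √(194 - 19381) = √(-19187) = I*√19187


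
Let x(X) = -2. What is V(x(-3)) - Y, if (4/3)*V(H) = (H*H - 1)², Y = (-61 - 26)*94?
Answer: 32739/4 ≈ 8184.8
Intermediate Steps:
Y = -8178 (Y = -87*94 = -8178)
V(H) = 3*(-1 + H²)²/4 (V(H) = 3*(H*H - 1)²/4 = 3*(H² - 1)²/4 = 3*(-1 + H²)²/4)
V(x(-3)) - Y = 3*(-1 + (-2)²)²/4 - 1*(-8178) = 3*(-1 + 4)²/4 + 8178 = (¾)*3² + 8178 = (¾)*9 + 8178 = 27/4 + 8178 = 32739/4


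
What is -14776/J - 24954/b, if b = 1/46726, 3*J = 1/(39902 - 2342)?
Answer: -2830960284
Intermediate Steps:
J = 1/112680 (J = 1/(3*(39902 - 2342)) = (⅓)/37560 = (⅓)*(1/37560) = 1/112680 ≈ 8.8747e-6)
b = 1/46726 ≈ 2.1401e-5
-14776/J - 24954/b = -14776/1/112680 - 24954/1/46726 = -14776*112680 - 24954*46726 = -1664959680 - 1166000604 = -2830960284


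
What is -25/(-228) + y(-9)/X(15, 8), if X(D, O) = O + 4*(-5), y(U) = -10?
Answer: 215/228 ≈ 0.94298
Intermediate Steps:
X(D, O) = -20 + O (X(D, O) = O - 20 = -20 + O)
-25/(-228) + y(-9)/X(15, 8) = -25/(-228) - 10/(-20 + 8) = -25*(-1/228) - 10/(-12) = 25/228 - 10*(-1/12) = 25/228 + 5/6 = 215/228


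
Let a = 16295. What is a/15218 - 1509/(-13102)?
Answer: 59115263/49846559 ≈ 1.1859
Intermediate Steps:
a/15218 - 1509/(-13102) = 16295/15218 - 1509/(-13102) = 16295*(1/15218) - 1509*(-1/13102) = 16295/15218 + 1509/13102 = 59115263/49846559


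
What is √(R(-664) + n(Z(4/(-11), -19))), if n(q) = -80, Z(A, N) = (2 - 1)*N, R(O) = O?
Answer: 2*I*√186 ≈ 27.276*I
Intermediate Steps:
Z(A, N) = N (Z(A, N) = 1*N = N)
√(R(-664) + n(Z(4/(-11), -19))) = √(-664 - 80) = √(-744) = 2*I*√186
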